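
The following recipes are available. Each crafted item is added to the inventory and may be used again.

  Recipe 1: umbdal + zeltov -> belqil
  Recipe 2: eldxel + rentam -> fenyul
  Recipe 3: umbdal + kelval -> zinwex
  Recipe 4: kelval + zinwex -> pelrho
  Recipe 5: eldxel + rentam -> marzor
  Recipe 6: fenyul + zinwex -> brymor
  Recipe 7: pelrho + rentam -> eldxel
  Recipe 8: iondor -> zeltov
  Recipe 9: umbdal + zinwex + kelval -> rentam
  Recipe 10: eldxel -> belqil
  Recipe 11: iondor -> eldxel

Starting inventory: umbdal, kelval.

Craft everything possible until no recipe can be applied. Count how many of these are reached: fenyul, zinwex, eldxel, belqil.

umbdal + kelval -> zinwex (Recipe 3).
kelval + zinwex -> pelrho (Recipe 4).
Using Recipe 9, umbdal, zinwex, and kelval make rentam.
pelrho + rentam -> eldxel (Recipe 7).
eldxel -> belqil (Recipe 10).
eldxel + rentam -> fenyul (Recipe 2).
fenyul: reached.
zinwex: reached.
eldxel: reached.
belqil: reached.
All 4 are reached.

4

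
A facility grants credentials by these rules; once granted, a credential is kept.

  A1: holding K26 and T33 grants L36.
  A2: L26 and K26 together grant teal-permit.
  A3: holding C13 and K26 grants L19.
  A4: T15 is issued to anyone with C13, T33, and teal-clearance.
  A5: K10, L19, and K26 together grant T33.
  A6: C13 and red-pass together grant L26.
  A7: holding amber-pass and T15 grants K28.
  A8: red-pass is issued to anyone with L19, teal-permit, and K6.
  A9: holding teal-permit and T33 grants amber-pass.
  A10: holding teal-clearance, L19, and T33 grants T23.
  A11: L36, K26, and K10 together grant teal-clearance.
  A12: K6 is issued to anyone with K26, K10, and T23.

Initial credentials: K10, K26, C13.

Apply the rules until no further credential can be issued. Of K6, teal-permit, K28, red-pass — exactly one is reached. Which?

K6

Holding C13 and K26 grants L19 (A3).
Holding K10, L19, and K26 grants T33 (A5).
Holding K26 and T33 grants L36 (A1).
Holding L36, K26, and K10 grants teal-clearance (A11).
Holding teal-clearance, L19, and T33 grants T23 (A10).
Holding K26, K10, and T23 grants K6 (A12).
red-pass would need L19, teal-permit, and K6 (A8), but teal-permit is never granted. teal-permit would need L26 and K26 (A2), but L26 is never granted. K28 would need amber-pass and T15 (A7), but amber-pass is never granted.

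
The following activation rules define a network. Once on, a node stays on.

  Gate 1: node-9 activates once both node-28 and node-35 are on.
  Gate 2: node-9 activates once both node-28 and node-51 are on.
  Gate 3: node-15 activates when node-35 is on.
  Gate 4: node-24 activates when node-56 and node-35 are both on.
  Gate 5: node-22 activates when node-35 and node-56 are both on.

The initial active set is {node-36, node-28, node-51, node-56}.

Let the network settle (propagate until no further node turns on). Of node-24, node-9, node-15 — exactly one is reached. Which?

node-9

Gate 2: node-28 and node-51 on → node-9 on.
node-15 would need node-35 (Gate 3), but node-35 never turns on. node-24 would need node-56 and node-35 (Gate 4), but node-35 never turns on.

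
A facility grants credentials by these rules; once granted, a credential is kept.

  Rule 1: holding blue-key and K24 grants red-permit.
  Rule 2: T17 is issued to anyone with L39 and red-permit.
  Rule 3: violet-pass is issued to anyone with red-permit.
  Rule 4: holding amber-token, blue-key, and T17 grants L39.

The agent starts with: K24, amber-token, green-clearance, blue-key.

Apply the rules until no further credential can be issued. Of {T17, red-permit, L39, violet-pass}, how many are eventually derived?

2

Holding blue-key and K24 grants red-permit (Rule 1).
Holding red-permit grants violet-pass (Rule 3).
T17 would need L39 and red-permit (Rule 2), but L39 is never granted.
red-permit: reached.
L39 would need amber-token, blue-key, and T17 (Rule 4), but T17 is never granted.
violet-pass: reached.
Reached: red-permit and violet-pass — 2 of the 4.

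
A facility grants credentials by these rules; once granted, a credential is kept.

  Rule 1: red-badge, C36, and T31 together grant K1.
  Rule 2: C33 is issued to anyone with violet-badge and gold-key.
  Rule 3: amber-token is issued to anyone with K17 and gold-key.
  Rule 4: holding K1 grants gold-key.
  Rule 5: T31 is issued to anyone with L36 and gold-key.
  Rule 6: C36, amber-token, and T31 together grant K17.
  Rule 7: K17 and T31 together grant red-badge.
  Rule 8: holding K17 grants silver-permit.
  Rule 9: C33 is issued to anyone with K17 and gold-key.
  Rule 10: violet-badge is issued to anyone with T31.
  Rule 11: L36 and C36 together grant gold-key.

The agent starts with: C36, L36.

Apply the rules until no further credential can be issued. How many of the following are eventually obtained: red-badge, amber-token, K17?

red-badge would need K17 and T31 (Rule 7), but K17 is never granted.
amber-token would need K17 and gold-key (Rule 3), but K17 is never granted.
K17 would need C36, amber-token, and T31 (Rule 6), but amber-token is never granted.
None of the 3 are reached.

0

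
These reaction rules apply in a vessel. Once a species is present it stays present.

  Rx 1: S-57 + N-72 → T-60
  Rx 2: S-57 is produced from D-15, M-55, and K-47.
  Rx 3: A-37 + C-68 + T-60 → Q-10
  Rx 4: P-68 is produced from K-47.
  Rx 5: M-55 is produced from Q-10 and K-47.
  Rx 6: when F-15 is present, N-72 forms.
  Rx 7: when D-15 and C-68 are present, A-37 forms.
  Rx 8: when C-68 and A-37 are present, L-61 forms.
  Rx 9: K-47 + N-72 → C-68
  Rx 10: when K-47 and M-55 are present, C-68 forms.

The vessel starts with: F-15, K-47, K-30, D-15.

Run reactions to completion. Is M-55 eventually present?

M-55 would need Q-10 and K-47 (Rx 5), but Q-10 never forms.

No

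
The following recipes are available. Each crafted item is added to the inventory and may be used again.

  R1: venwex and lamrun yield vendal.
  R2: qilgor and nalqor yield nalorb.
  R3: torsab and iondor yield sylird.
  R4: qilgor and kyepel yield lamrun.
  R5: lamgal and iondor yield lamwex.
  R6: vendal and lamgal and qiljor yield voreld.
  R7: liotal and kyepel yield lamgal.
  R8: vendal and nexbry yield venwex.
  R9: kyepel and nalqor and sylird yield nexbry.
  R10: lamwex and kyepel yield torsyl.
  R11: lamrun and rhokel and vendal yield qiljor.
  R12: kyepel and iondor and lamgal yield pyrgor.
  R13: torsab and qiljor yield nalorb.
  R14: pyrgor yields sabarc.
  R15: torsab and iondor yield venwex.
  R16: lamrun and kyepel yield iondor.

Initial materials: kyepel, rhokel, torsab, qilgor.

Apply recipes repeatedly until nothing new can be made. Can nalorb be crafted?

Yes

Using R4, qilgor and kyepel make lamrun.
lamrun and kyepel → iondor (R16).
Using R15, torsab and iondor make venwex.
venwex and lamrun → vendal (R1).
Using R11, lamrun, rhokel, and vendal make qiljor.
Using R13, torsab and qiljor make nalorb.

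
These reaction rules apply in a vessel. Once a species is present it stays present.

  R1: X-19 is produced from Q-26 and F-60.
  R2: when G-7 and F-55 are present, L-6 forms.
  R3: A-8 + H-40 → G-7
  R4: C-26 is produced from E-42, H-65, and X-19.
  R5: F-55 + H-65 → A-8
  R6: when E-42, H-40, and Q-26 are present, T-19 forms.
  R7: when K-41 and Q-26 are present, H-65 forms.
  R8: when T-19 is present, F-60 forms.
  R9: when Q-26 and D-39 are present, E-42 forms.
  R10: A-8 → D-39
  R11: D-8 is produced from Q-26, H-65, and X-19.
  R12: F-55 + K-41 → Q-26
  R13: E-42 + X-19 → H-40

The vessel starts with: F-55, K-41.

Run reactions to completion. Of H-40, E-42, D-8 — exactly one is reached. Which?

E-42

F-55 and K-41 present → Q-26 forms (R12).
K-41 and Q-26 present → H-65 forms (R7).
F-55 and H-65 present → A-8 forms (R5).
A-8 present → D-39 forms (R10).
Q-26 and D-39 present → E-42 forms (R9).
D-8 would need Q-26, H-65, and X-19 (R11), but X-19 never forms. H-40 would need E-42 and X-19 (R13), but X-19 never forms.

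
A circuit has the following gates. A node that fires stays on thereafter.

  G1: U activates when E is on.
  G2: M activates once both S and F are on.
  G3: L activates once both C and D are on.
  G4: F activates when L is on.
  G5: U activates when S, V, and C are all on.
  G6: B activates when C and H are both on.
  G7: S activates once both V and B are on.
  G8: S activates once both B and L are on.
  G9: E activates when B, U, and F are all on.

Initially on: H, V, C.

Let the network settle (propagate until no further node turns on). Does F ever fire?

F would need L (G4), but L never turns on.

No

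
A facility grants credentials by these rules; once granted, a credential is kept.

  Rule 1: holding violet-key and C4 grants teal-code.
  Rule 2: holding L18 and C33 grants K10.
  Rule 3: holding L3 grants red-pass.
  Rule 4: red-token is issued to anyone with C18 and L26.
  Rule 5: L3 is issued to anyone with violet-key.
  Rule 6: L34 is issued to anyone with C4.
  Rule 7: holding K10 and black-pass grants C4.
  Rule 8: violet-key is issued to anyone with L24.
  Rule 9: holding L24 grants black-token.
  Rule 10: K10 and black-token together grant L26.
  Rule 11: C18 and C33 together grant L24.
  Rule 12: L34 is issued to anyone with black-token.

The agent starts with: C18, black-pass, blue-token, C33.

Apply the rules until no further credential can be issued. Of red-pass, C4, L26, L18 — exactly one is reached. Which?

red-pass

Holding C18 and C33 grants L24 (Rule 11).
Holding L24 grants violet-key (Rule 8).
Holding violet-key grants L3 (Rule 5).
Holding L3 grants red-pass (Rule 3).
C4 would need K10 and black-pass (Rule 7), but K10 is never granted. L26 would need K10 and black-token (Rule 10), but K10 is never granted. No rule produces L18, and it is not given.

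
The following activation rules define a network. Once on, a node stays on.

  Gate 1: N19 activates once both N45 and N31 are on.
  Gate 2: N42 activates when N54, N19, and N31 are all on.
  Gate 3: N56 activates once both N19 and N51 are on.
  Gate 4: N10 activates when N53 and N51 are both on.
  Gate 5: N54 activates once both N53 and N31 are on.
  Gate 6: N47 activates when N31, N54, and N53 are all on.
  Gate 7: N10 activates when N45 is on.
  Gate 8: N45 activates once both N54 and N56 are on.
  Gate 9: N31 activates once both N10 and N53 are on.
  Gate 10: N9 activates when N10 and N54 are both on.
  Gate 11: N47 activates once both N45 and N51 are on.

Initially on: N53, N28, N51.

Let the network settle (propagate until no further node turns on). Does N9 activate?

Yes

N53 and N51 are on, so N10 activates (Gate 4).
N10 and N53 are on, so N31 activates (Gate 9).
Gate 5: N53 and N31 on → N54 on.
N10 and N54 are on, so N9 activates (Gate 10).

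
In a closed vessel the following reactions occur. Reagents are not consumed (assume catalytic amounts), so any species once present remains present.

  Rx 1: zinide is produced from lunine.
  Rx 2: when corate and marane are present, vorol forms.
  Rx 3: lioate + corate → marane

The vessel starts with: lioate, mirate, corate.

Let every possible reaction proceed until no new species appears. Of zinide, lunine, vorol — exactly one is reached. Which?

vorol

lioate and corate present → marane forms (Rx 3).
corate and marane present → vorol forms (Rx 2).
zinide would need lunine (Rx 1), but lunine never forms. No rule produces lunine, and it is not given.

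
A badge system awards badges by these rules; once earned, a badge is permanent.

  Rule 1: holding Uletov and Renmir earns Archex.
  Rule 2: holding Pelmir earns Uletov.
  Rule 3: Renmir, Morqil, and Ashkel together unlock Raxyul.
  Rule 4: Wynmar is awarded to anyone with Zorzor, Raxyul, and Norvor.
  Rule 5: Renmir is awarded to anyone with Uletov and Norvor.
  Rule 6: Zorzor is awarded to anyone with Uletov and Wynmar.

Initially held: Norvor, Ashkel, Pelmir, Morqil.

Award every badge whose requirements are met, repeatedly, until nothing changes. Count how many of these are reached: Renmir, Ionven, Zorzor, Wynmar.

1

With Pelmir, Uletov is earned (Rule 2).
With Uletov and Norvor, Renmir is earned (Rule 5).
Renmir: reached.
No rule produces Ionven, and it is not given.
Zorzor would need Uletov and Wynmar (Rule 6), but Wynmar is never earned.
Wynmar would need Zorzor, Raxyul, and Norvor (Rule 4), but Zorzor is never earned.
Reached: Renmir — 1 of the 4.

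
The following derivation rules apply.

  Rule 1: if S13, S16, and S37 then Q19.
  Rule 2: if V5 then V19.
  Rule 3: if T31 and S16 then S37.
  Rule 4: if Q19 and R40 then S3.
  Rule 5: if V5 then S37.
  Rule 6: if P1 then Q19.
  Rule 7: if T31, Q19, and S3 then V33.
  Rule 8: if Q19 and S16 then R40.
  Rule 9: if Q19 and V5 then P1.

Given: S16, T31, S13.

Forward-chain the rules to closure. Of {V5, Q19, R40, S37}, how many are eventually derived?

3

T31 and S16 hold, so S37 follows (Rule 3).
From S13, S16, and S37, Rule 1 gives Q19.
From Q19 and S16, Rule 8 gives R40.
No rule produces V5, and it is not given.
Q19: reached.
R40: reached.
S37: reached.
Reached: Q19, R40, and S37 — 3 of the 4.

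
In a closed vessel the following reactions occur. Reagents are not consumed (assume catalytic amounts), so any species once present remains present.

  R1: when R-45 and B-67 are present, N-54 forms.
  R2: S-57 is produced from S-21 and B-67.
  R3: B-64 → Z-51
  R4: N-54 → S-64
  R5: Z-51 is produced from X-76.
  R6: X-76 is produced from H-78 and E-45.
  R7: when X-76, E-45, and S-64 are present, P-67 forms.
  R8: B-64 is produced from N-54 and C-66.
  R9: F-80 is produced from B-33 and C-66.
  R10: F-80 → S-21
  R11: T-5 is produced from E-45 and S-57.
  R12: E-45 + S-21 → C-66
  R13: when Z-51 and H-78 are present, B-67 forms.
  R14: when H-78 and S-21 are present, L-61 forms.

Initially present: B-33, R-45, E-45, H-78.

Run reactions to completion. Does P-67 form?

H-78 and E-45 present → X-76 forms (R6).
X-76 present → Z-51 forms (R5).
Z-51 and H-78 present → B-67 forms (R13).
R-45 and B-67 present → N-54 forms (R1).
N-54 present → S-64 forms (R4).
X-76, E-45, and S-64 present → P-67 forms (R7).

Yes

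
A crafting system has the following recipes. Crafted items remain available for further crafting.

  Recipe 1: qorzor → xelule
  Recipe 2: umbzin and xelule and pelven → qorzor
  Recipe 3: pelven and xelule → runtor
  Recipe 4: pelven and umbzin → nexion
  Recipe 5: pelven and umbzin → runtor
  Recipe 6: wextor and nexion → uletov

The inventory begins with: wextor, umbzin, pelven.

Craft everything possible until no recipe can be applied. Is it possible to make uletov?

Using Recipe 4, pelven and umbzin make nexion.
Using Recipe 6, wextor and nexion make uletov.

Yes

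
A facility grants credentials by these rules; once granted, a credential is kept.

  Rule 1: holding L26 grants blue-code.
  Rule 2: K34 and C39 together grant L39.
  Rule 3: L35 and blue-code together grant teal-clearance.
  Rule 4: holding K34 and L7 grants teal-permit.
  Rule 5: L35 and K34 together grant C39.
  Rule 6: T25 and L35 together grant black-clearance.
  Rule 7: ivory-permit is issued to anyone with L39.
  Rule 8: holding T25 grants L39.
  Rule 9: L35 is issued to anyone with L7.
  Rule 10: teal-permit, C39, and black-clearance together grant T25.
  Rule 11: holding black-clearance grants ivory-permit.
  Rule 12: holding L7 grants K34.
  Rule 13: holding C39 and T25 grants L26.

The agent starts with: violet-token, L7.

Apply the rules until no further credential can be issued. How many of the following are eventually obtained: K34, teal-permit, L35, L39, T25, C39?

Holding L7 grants K34 (Rule 12).
Holding L7 grants L35 (Rule 9).
Holding L35 and K34 grants C39 (Rule 5).
Holding K34 and L7 grants teal-permit (Rule 4).
Holding K34 and C39 grants L39 (Rule 2).
K34: reached.
teal-permit: reached.
L35: reached.
L39: reached.
T25 would need teal-permit, C39, and black-clearance (Rule 10), but black-clearance is never granted.
C39: reached.
Reached: K34, teal-permit, L35, L39, and C39 — 5 of the 6.

5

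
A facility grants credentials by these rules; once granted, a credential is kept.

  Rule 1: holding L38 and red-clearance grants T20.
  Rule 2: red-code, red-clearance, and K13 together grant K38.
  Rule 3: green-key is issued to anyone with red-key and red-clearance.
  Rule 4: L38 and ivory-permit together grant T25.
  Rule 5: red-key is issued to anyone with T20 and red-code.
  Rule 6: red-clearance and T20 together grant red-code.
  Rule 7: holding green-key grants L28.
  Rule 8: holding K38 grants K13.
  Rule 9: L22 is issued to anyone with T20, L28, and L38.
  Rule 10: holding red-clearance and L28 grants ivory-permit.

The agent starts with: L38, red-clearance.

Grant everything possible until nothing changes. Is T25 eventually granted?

Yes

Holding L38 and red-clearance grants T20 (Rule 1).
Holding red-clearance and T20 grants red-code (Rule 6).
Holding T20 and red-code grants red-key (Rule 5).
Holding red-key and red-clearance grants green-key (Rule 3).
Holding green-key grants L28 (Rule 7).
Holding red-clearance and L28 grants ivory-permit (Rule 10).
Holding L38 and ivory-permit grants T25 (Rule 4).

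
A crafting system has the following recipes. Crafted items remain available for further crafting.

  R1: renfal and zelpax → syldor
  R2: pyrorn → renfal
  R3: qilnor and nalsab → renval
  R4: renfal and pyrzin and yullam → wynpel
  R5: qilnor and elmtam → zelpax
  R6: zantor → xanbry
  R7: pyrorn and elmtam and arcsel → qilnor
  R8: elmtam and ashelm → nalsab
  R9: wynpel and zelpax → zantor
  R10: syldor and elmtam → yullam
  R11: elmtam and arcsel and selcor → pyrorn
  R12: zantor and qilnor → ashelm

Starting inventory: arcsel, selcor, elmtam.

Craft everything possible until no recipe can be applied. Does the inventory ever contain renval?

No

renval would need qilnor and nalsab (R3), but nalsab is never obtained.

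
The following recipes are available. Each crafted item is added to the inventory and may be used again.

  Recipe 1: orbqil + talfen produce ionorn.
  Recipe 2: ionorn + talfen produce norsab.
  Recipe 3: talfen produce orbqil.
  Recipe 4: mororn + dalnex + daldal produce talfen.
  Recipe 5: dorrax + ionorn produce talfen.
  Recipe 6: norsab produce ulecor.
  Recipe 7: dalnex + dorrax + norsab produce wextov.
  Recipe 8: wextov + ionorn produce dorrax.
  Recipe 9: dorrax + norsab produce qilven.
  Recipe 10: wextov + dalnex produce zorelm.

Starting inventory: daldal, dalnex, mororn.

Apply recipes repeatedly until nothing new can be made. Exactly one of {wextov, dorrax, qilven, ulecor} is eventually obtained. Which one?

ulecor

mororn + dalnex + daldal → talfen (Recipe 4).
talfen → orbqil (Recipe 3).
orbqil + talfen → ionorn (Recipe 1).
Using Recipe 2, ionorn and talfen make norsab.
norsab → ulecor (Recipe 6).
qilven would need dorrax and norsab (Recipe 9), but dorrax is never obtained. dorrax would need wextov and ionorn (Recipe 8), but wextov is never obtained. wextov would need dalnex, dorrax, and norsab (Recipe 7), but dorrax is never obtained.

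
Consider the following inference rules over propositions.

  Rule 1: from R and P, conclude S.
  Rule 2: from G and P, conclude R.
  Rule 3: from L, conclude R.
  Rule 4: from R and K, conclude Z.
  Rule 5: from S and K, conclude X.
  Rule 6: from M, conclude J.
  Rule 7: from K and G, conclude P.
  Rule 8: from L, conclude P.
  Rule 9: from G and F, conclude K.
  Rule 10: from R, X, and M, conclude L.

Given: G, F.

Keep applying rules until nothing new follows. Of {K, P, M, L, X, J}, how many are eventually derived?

G and F hold, so K follows (Rule 9).
From K and G, Rule 7 gives P.
G and P hold, so R follows (Rule 2).
From R and P, Rule 1 gives S.
S and K hold, so X follows (Rule 5).
K: reached.
P: reached.
No rule produces M, and it is not given.
L would need R, X, and M (Rule 10), but M is never established.
X: reached.
J would need M (Rule 6), but M is never established.
Reached: K, P, and X — 3 of the 6.

3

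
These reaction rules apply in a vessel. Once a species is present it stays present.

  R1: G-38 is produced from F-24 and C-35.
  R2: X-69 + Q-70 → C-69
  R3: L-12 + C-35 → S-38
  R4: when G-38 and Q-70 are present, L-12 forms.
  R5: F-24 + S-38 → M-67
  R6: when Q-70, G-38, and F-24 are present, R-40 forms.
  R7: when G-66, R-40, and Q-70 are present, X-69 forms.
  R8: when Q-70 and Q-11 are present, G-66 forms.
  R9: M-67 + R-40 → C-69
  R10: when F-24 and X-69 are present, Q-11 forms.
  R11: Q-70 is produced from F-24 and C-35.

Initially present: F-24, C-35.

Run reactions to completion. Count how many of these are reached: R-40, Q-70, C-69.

F-24 and C-35 present → Q-70 forms (R11).
F-24 and C-35 present → G-38 forms (R1).
Q-70, G-38, and F-24 present → R-40 forms (R6).
G-38 and Q-70 present → L-12 forms (R4).
L-12 and C-35 present → S-38 forms (R3).
F-24 and S-38 present → M-67 forms (R5).
M-67 and R-40 present → C-69 forms (R9).
R-40: reached.
Q-70: reached.
C-69: reached.
All 3 are reached.

3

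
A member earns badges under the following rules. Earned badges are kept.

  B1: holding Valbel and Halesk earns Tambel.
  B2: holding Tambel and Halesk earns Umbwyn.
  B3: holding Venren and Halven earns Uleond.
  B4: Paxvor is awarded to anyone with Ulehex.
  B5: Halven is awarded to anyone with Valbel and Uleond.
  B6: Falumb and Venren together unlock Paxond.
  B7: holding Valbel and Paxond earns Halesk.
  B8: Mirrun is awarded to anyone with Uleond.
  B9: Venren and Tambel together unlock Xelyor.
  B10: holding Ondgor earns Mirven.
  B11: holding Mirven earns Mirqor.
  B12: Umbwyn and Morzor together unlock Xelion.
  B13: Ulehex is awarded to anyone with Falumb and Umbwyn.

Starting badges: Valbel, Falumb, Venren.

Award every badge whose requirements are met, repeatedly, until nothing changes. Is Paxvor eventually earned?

Yes

With Falumb and Venren, Paxond is earned (B6).
With Valbel and Paxond, Halesk is earned (B7).
With Valbel and Halesk, Tambel is earned (B1).
With Tambel and Halesk, Umbwyn is earned (B2).
With Falumb and Umbwyn, Ulehex is earned (B13).
With Ulehex, Paxvor is earned (B4).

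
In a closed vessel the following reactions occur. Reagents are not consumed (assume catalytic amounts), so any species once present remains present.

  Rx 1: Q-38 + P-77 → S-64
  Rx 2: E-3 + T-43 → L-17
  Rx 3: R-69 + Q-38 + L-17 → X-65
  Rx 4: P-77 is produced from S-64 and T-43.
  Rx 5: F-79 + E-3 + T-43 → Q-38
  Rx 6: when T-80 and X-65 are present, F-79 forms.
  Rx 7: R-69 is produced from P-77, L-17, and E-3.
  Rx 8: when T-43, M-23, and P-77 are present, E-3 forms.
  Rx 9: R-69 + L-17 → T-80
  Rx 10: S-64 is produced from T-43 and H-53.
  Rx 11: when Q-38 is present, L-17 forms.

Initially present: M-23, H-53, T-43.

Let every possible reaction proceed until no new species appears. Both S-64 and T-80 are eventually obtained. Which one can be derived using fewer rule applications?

S-64: T-43 and H-53 present → S-64 forms (Rx 10). [1 rule application]
T-80: T-43 and H-53 present → S-64 forms (Rx 10). S-64 and T-43 present → P-77 forms (Rx 4). T-43, M-23, and P-77 present → E-3 forms (Rx 8). E-3 and T-43 present → L-17 forms (Rx 2). P-77, L-17, and E-3 present → R-69 forms (Rx 7). R-69 and L-17 present → T-80 forms (Rx 9). [6 rule applications]
S-64 needs fewer.

S-64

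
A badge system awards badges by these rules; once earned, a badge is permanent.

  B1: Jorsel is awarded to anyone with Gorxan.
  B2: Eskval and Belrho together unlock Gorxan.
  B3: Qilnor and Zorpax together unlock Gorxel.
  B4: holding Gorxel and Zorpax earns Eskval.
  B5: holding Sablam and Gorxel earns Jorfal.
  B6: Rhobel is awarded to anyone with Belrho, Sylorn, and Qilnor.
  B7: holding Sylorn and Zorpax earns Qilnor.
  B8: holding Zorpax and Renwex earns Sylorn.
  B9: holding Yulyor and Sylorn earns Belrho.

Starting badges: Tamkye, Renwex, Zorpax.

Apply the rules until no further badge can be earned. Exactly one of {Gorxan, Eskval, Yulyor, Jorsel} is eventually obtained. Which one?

With Zorpax and Renwex, Sylorn is earned (B8).
With Sylorn and Zorpax, Qilnor is earned (B7).
With Qilnor and Zorpax, Gorxel is earned (B3).
With Gorxel and Zorpax, Eskval is earned (B4).
No rule produces Yulyor, and it is not given. Gorxan would need Eskval and Belrho (B2), but Belrho is never earned. Jorsel would need Gorxan (B1), but Gorxan is never earned.

Eskval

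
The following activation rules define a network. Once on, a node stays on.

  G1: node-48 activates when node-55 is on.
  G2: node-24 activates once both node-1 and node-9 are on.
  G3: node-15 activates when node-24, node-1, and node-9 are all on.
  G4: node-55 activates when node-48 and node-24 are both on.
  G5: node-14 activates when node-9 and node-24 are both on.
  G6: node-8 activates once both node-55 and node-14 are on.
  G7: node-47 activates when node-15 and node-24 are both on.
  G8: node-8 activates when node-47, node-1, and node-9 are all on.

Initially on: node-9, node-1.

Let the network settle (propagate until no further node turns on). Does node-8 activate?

Yes

G2: node-1 and node-9 on → node-24 on.
node-24, node-1, and node-9 are on, so node-15 activates (G3).
G7: node-15 and node-24 on → node-47 on.
node-47, node-1, and node-9 are on, so node-8 activates (G8).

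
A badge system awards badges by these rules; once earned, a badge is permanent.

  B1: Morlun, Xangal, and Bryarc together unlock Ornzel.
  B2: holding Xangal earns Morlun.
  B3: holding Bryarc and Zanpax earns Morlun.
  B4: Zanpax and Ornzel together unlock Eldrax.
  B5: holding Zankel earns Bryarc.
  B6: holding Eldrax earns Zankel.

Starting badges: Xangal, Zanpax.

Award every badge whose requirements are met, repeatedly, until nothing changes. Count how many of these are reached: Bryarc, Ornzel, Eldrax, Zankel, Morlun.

With Xangal, Morlun is earned (B2).
Bryarc would need Zankel (B5), but Zankel is never earned.
Ornzel would need Morlun, Xangal, and Bryarc (B1), but Bryarc is never earned.
Eldrax would need Zanpax and Ornzel (B4), but Ornzel is never earned.
Zankel would need Eldrax (B6), but Eldrax is never earned.
Morlun: reached.
Reached: Morlun — 1 of the 5.

1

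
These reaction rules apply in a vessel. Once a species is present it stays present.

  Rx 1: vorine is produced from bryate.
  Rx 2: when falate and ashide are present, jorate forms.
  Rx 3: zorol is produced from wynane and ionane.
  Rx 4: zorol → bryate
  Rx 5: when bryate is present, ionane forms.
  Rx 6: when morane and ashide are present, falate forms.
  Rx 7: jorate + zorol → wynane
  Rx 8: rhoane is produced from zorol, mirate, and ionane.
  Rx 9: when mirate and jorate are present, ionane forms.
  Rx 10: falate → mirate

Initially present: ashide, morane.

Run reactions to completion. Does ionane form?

morane and ashide present → falate forms (Rx 6).
falate present → mirate forms (Rx 10).
falate and ashide present → jorate forms (Rx 2).
mirate and jorate present → ionane forms (Rx 9).

Yes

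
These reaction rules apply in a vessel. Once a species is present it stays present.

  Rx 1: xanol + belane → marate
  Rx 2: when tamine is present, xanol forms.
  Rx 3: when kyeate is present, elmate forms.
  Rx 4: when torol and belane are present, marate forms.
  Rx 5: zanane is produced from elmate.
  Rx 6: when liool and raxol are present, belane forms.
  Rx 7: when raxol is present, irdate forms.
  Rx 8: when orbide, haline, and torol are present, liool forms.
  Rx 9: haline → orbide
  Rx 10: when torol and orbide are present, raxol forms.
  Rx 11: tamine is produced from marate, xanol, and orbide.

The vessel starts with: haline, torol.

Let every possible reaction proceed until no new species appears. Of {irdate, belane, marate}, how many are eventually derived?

haline present → orbide forms (Rx 9).
torol and orbide present → raxol forms (Rx 10).
orbide, haline, and torol present → liool forms (Rx 8).
liool and raxol present → belane forms (Rx 6).
raxol present → irdate forms (Rx 7).
torol and belane present → marate forms (Rx 4).
irdate: reached.
belane: reached.
marate: reached.
All 3 are reached.

3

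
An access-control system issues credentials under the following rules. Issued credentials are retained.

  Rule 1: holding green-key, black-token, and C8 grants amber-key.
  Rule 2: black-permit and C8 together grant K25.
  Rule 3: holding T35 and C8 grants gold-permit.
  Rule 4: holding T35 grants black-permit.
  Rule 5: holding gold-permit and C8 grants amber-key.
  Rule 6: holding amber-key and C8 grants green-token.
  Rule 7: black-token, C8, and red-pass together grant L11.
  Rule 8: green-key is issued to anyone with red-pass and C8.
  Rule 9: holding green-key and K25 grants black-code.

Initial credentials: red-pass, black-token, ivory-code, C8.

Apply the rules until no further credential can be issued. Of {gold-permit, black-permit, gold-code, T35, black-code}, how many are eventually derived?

0

gold-permit would need T35 and C8 (Rule 3), but T35 is never granted.
black-permit would need T35 (Rule 4), but T35 is never granted.
No rule produces gold-code, and it is not given.
No rule produces T35, and it is not given.
black-code would need green-key and K25 (Rule 9), but K25 is never granted.
None of the 5 are reached.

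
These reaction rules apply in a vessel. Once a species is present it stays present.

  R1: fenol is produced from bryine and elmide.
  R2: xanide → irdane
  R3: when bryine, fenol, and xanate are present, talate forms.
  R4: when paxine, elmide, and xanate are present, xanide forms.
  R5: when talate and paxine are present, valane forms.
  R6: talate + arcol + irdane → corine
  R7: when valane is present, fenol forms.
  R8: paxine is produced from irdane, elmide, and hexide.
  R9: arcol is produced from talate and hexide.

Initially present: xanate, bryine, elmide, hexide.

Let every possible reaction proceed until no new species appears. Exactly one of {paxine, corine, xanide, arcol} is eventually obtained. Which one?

bryine and elmide present → fenol forms (R1).
bryine, fenol, and xanate present → talate forms (R3).
talate and hexide present → arcol forms (R9).
xanide would need paxine, elmide, and xanate (R4), but paxine never forms. paxine would need irdane, elmide, and hexide (R8), but irdane never forms. corine would need talate, arcol, and irdane (R6), but irdane never forms.

arcol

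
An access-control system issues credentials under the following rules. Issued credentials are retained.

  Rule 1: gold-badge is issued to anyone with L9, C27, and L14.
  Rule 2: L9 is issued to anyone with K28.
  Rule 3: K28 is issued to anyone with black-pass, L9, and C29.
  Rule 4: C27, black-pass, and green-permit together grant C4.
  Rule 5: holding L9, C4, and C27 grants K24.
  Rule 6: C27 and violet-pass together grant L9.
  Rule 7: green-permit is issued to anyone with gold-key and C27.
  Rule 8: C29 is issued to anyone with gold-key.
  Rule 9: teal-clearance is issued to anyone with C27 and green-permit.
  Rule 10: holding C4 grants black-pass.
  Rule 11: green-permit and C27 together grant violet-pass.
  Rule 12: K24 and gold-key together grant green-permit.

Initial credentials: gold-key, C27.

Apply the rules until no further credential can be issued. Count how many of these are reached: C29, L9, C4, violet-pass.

Holding gold-key and C27 grants green-permit (Rule 7).
Holding gold-key grants C29 (Rule 8).
Holding green-permit and C27 grants violet-pass (Rule 11).
Holding C27 and violet-pass grants L9 (Rule 6).
C29: reached.
L9: reached.
C4 would need C27, black-pass, and green-permit (Rule 4), but black-pass is never granted.
violet-pass: reached.
Reached: C29, L9, and violet-pass — 3 of the 4.

3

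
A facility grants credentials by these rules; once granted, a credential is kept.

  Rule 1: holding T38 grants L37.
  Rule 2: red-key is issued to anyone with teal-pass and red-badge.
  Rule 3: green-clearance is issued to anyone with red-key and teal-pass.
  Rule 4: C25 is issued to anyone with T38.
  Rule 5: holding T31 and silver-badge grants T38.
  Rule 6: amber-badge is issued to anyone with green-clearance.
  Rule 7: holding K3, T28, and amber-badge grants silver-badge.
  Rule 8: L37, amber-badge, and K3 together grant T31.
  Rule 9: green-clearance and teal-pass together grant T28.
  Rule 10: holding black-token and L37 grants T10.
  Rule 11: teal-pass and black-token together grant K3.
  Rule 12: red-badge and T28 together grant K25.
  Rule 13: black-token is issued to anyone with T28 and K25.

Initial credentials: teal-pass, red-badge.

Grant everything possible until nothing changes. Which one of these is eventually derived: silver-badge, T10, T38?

Holding teal-pass and red-badge grants red-key (Rule 2).
Holding red-key and teal-pass grants green-clearance (Rule 3).
Holding green-clearance grants amber-badge (Rule 6).
Holding green-clearance and teal-pass grants T28 (Rule 9).
Holding red-badge and T28 grants K25 (Rule 12).
Holding T28 and K25 grants black-token (Rule 13).
Holding teal-pass and black-token grants K3 (Rule 11).
Holding K3, T28, and amber-badge grants silver-badge (Rule 7).
T10 would need black-token and L37 (Rule 10), but L37 is never granted. T38 would need T31 and silver-badge (Rule 5), but T31 is never granted.

silver-badge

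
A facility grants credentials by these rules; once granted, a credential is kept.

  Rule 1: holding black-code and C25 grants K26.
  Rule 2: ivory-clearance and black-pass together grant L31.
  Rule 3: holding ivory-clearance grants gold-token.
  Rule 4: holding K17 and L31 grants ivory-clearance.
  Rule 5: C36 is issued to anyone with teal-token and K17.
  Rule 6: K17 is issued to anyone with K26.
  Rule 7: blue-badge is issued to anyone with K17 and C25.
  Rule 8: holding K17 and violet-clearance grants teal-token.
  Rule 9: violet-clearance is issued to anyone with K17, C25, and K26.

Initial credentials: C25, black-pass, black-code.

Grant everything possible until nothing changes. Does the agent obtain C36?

Holding black-code and C25 grants K26 (Rule 1).
Holding K26 grants K17 (Rule 6).
Holding K17, C25, and K26 grants violet-clearance (Rule 9).
Holding K17 and violet-clearance grants teal-token (Rule 8).
Holding teal-token and K17 grants C36 (Rule 5).

Yes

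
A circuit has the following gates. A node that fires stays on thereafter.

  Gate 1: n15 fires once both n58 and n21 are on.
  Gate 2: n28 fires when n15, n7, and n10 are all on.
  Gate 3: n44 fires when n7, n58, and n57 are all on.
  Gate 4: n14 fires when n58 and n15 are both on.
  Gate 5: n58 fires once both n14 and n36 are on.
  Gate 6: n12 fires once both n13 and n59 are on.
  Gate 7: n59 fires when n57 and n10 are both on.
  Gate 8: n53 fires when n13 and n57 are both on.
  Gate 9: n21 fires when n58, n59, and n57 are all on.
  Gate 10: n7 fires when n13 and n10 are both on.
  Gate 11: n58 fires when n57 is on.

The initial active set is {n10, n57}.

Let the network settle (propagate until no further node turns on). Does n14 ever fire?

Gate 7: n57 and n10 on → n59 on.
Gate 11: n57 on → n58 on.
n58, n59, and n57 are on, so n21 fires (Gate 9).
n58 and n21 are on, so n15 fires (Gate 1).
n58 and n15 are on, so n14 fires (Gate 4).

Yes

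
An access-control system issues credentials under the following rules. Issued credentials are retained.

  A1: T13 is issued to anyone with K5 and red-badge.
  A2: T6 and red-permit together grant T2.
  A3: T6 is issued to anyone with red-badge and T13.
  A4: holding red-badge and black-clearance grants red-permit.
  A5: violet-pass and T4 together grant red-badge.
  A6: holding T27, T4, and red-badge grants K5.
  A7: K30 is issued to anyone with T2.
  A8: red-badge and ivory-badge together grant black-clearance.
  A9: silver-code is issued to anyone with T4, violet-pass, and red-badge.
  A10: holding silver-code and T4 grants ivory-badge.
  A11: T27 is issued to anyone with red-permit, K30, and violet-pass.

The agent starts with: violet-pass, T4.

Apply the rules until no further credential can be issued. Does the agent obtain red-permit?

Holding violet-pass and T4 grants red-badge (A5).
Holding T4, violet-pass, and red-badge grants silver-code (A9).
Holding silver-code and T4 grants ivory-badge (A10).
Holding red-badge and ivory-badge grants black-clearance (A8).
Holding red-badge and black-clearance grants red-permit (A4).

Yes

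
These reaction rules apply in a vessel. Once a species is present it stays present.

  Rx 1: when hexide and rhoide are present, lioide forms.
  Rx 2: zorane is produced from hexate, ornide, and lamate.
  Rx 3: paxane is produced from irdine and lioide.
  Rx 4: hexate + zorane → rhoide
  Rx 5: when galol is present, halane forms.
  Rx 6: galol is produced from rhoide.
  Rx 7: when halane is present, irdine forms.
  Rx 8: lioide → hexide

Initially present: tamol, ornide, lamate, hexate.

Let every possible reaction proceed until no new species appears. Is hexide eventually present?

No

hexide would need lioide (Rx 8), but lioide never forms.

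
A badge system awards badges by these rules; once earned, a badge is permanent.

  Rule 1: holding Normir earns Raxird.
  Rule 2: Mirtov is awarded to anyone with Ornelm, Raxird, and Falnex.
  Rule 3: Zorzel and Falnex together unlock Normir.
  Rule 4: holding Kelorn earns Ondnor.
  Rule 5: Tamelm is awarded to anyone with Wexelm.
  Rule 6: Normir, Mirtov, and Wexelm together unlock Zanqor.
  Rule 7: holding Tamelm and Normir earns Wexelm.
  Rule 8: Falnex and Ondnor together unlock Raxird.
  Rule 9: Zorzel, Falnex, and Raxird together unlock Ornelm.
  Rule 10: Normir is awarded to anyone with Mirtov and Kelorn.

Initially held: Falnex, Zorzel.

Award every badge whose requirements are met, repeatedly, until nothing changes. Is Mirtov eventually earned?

Yes

With Zorzel and Falnex, Normir is earned (Rule 3).
With Normir, Raxird is earned (Rule 1).
With Zorzel, Falnex, and Raxird, Ornelm is earned (Rule 9).
With Ornelm, Raxird, and Falnex, Mirtov is earned (Rule 2).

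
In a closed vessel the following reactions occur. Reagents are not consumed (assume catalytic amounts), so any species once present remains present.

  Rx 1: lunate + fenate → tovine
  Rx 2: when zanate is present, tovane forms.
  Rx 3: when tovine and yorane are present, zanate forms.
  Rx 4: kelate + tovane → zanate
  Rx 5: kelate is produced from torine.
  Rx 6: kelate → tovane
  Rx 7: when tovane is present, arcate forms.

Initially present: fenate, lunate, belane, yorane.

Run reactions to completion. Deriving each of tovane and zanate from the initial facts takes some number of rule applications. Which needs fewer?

zanate

zanate: lunate and fenate present → tovine forms (Rx 1). tovine and yorane present → zanate forms (Rx 3). [2 rule applications]
tovane: lunate and fenate present → tovine forms (Rx 1). tovine and yorane present → zanate forms (Rx 3). zanate present → tovane forms (Rx 2). [3 rule applications]
zanate needs fewer.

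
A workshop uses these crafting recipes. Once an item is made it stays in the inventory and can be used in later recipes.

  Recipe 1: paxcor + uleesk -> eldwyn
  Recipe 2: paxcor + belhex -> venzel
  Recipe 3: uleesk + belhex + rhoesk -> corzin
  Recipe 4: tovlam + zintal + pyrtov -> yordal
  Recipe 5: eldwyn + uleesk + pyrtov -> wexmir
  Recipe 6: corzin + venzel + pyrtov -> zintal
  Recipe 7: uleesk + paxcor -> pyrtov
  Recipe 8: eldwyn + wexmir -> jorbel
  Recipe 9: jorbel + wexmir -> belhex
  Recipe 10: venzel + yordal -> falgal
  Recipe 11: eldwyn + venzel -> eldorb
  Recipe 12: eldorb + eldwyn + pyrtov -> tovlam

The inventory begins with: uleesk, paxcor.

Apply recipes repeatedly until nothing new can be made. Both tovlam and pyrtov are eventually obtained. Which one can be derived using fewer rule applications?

pyrtov

pyrtov: Using Recipe 7, uleesk and paxcor make pyrtov. [1 rule application]
tovlam: uleesk + paxcor -> pyrtov (Recipe 7). Using Recipe 1, paxcor and uleesk make eldwyn. eldwyn + uleesk + pyrtov -> wexmir (Recipe 5). eldwyn + wexmir -> jorbel (Recipe 8). Using Recipe 9, jorbel and wexmir make belhex. Using Recipe 2, paxcor and belhex make venzel. eldwyn + venzel -> eldorb (Recipe 11). eldorb + eldwyn + pyrtov -> tovlam (Recipe 12). [8 rule applications]
pyrtov needs fewer.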